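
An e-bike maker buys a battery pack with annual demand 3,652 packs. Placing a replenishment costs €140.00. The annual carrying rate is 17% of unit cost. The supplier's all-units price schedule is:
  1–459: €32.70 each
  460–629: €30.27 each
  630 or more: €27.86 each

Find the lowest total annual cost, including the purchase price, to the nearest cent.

Holding cost per unit per year at price C is H = 0.17·C.
Candidates are each tier's EOQ (if it falls in that tier) and each price-break quantity.
EOQ at €32.70 = 428.9 (feasible in tier 1): TC = 3,652×€32.70 + (3,652/428.9)×140 + (428.9/2)×0.17×€32.70 = €121,804.60.
EOQ at €30.27 = 445.8 < 460, so use break Q=460: TC = 3,652×€30.27 + (3,652/460.0)×140 + (460.0/2)×0.17×€30.27 = €112,841.08.
EOQ at €27.86 = 464.7 < 630, so use break Q=630: TC = 3,652×€27.86 + (3,652/630.0)×140 + (630.0/2)×0.17×€27.86 = €104,048.18.
Lowest total cost among the candidates is at Q = 630.0.

TC* ≈ €104,048.18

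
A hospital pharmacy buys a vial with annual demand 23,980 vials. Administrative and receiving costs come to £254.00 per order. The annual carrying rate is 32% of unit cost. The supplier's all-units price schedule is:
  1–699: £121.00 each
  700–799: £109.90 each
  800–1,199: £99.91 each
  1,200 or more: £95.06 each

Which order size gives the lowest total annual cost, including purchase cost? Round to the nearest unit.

Q* ≈ 1,200 vials

Holding cost per unit per year at price C is H = 0.32·C.
Candidates are each tier's EOQ (if it falls in that tier) and each price-break quantity.
EOQ at £121.00 = 560.9 (feasible in tier 1): TC = 23,980×£121.00 + (23,980/560.9)×254 + (560.9/2)×0.32×£121.00 = £2,923,298.21.
EOQ at £109.90 = 588.5 < 700, so use break Q=700: TC = 23,980×£109.90 + (23,980/700.0)×254 + (700.0/2)×0.32×£109.90 = £2,656,412.11.
EOQ at £99.91 = 617.3 < 800, so use break Q=800: TC = 23,980×£99.91 + (23,980/800.0)×254 + (800.0/2)×0.32×£99.91 = £2,416,243.93.
EOQ at £95.06 = 632.8 < 1200, so use break Q=1200: TC = 23,980×£95.06 + (23,980/1200.0)×254 + (1200.0/2)×0.32×£95.06 = £2,302,866.09.
Lowest total cost is £2,302,866.09 at Q = 1200.0.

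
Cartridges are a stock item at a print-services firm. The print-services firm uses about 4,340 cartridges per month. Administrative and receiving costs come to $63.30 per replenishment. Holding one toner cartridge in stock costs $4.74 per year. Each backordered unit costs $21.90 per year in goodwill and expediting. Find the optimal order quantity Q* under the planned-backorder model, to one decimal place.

Annual demand D = 4,340 × 12 = 52,080.
With planned backorders, Q* = √(2DS/H) · √((H+B)/B).
√(2DS/H) = √(2 × 52,080 × 63.3 / 4.74) = 1179.406.
√((H+B)/B) = √((4.74+21.9)/21.9) = 1.1029.
Q* ≈ 1300.793.

Q* ≈ 1,300.8 cartridges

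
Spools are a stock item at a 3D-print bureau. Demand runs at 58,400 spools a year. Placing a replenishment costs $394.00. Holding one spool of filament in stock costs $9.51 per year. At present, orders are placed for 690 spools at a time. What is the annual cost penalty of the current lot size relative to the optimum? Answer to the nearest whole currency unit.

Extra cost ≈ $15,708 per year

EOQ = √(2DS/H) = √(2 × 58,400 × 394 / 9.51) ≈ 2199.78.
Cost at Q* = (D/Q*)S + (Q*/2)H = √(2DSH) ≈ $20,919.91.
Cost at Q = 690: (58,400/690)×394 + (690/2)×9.51 = $33,347.25 + $3,280.95 = $36,628.20.
Excess = $36,628.20 − $20,919.91 = $15,708.29.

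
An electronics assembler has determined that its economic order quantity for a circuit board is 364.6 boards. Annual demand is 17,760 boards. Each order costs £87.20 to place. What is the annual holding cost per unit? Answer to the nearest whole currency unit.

H ≈ £23

The basic EOQ model gives Q* = √(2DS/H); rearrange for the unknown.
From Q* = √(2DS/H): H = 2DS / Q*² = 2 × 17,760 × 87.2 / 364.6² = 23.3000.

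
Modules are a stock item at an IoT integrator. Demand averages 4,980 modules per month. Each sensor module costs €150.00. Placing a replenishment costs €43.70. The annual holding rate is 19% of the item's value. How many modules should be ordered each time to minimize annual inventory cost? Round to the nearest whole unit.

Q* ≈ 428 modules

Annual demand D = 4,980 × 12 = 59,760.
Holding cost H = 0.19 × €150.00 = €28.5000 per unit per year.
EOQ = √(2DS / H) = √(2 × 59,760 × 43.7 / 28.5).
= √(5,223,024 / 28.5) = √183,264 ≈ 428.093.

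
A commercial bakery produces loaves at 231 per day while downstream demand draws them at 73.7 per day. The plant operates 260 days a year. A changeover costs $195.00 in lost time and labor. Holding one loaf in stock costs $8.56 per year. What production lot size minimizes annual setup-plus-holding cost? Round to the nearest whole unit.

Q* ≈ 1,132 loaves

Annual demand D = 73.7 × 260 = 19,162.
Production build-up factor (1 − d/p) = 1 − 73.7/231 = 0.6810.
Q* = √(2DS / (H(1 − d/p))) = √(2 × 19,162 × 195 / (8.56 × 0.6810)).
= √(7,473,180 / 5.829) ≈ 1132.289.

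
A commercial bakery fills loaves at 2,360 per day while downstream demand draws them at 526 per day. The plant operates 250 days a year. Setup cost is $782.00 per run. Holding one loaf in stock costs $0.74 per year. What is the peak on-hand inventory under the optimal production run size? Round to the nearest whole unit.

I_max ≈ 14,696 loaves

Annual demand D = 526 × 250 = 131,500.
Production build-up factor (1 − d/p) = 1 − 526/2,360 = 0.7771.
Q* = √(2DS / (H(1 − d/p))) = √(2 × 131,500 × 782 / (0.74 × 0.7771)).
= √(205,666,000 / 0.5751) ≈ 18911.315.
Maximum inventory = Q*(1 − d/p) = 18911.315 × 0.7771 ≈ 14696.335.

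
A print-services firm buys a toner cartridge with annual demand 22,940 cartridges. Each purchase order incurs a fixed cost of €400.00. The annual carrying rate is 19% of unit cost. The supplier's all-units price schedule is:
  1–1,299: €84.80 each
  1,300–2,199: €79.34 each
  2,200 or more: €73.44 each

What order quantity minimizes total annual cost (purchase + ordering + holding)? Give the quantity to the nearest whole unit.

Holding cost per unit per year at price C is H = 0.19·C.
Evaluate total cost at each tier's feasible EOQ or, if the EOQ is below the tier, at the tier's minimum quantity.
EOQ at €84.80 = 1067.3 (feasible in tier 1): TC = 22,940×€84.80 + (22,940/1067.3)×400 + (1067.3/2)×0.19×€84.80 = €1,962,507.56.
EOQ at €79.34 = 1103.4 < 1300, so use break Q=1300: TC = 22,940×€79.34 + (22,940/1300.0)×400 + (1300.0/2)×0.19×€79.34 = €1,836,916.55.
EOQ at €73.44 = 1146.8 < 2200, so use break Q=2200: TC = 22,940×€73.44 + (22,940/2200.0)×400 + (2200.0/2)×0.19×€73.44 = €1,704,233.47.
Lowest total cost is €1,704,233.47 at Q = 2200.0.

Q* ≈ 2,200 cartridges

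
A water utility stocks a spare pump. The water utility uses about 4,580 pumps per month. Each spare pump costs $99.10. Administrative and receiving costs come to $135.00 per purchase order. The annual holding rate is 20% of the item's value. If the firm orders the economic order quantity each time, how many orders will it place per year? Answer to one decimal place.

N ≈ 63.5 orders per year

Annual demand D = 4,580 × 12 = 54,960.
Holding cost H = 0.20 × $99.10 = $19.8200 per unit per year.
EOQ = √(2DS/H) = √(2 × 54,960 × 135 / 19.82) ≈ 865.27.
Orders per year = D / Q* = 54,960 / 865.27 ≈ 63.517.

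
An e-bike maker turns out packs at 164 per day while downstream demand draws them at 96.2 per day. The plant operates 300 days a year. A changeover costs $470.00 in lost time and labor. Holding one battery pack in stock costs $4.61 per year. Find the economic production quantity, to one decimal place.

Q* ≈ 3,772.8 packs

Annual demand D = 96.2 × 300 = 28,860.
Production build-up factor (1 − d/p) = 1 − 96.2/164 = 0.4134.
Q* = √(2DS / (H(1 − d/p))) = √(2 × 28,860 × 470 / (4.61 × 0.4134)).
= √(27,128,400 / 1.9058) ≈ 3772.843.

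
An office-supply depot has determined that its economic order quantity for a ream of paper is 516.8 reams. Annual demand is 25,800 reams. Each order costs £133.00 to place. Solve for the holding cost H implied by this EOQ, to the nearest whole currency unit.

H ≈ £26

Squaring Q* = √(2DS/H) gives Q*² = 2DS/H.
From Q* = √(2DS/H): H = 2DS / Q*² = 2 × 25,800 × 133 / 516.8² = 25.6955.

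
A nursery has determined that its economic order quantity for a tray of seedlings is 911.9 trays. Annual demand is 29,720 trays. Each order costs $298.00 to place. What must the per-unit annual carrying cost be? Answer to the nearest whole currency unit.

Squaring Q* = √(2DS/H) gives Q*² = 2DS/H.
From Q* = √(2DS/H): H = 2DS / Q*² = 2 × 29,720 × 298 / 911.9² = 21.3010.

H ≈ $21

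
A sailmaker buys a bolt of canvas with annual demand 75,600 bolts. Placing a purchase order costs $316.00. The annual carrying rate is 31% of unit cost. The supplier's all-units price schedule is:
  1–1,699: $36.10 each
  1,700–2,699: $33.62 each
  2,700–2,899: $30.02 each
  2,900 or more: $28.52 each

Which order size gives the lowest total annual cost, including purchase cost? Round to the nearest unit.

Holding cost per unit per year at price C is H = 0.31·C.
Evaluate total cost at each tier's feasible EOQ or, if the EOQ is below the tier, at the tier's minimum quantity.
Tier 1 ($36.10): EOQ = 2066.3 exceeds tier's upper bound 1699, so this tier is dominated.
EOQ at $33.62 = 2141.1 (feasible in tier 2): TC = 75,600×$33.62 + (75,600/2141.1)×316 + (2141.1/2)×0.31×$33.62 = $2,563,987.12.
EOQ at $30.02 = 2265.9 < 2700, so use break Q=2700: TC = 75,600×$30.02 + (75,600/2700.0)×316 + (2700.0/2)×0.31×$30.02 = $2,290,923.37.
EOQ at $28.52 = 2324.7 < 2900, so use break Q=2900: TC = 75,600×$28.52 + (75,600/2900.0)×316 + (2900.0/2)×0.31×$28.52 = $2,177,169.53.
Lowest total cost is $2,177,169.53 at Q = 2900.0.

Q* ≈ 2,900 bolts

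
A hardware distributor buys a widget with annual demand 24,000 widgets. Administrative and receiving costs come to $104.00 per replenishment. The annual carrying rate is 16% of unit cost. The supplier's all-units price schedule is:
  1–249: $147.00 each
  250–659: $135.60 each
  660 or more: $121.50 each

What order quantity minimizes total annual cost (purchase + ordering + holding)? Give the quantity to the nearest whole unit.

Q* ≈ 660 widgets

Holding cost per unit per year at price C is H = 0.16·C.
Evaluate total cost at each tier's feasible EOQ or, if the EOQ is below the tier, at the tier's minimum quantity.
Tier 1 ($147.00): EOQ = 460.7 exceeds tier's upper bound 249, so this tier is dominated.
EOQ at $135.60 = 479.7 (feasible in tier 2): TC = 24,000×$135.60 + (24,000/479.7)×104 + (479.7/2)×0.16×$135.60 = $3,264,807.04.
EOQ at $121.50 = 506.7 < 660, so use break Q=660: TC = 24,000×$121.50 + (24,000/660.0)×104 + (660.0/2)×0.16×$121.50 = $2,926,197.02.
Lowest total cost is $2,926,197.02 at Q = 660.0.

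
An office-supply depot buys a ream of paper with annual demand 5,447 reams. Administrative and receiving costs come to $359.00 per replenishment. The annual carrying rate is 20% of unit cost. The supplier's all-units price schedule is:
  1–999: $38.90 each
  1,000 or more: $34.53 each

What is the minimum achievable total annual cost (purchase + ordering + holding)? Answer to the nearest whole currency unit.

TC* ≈ $193,493

Holding cost per unit per year at price C is H = 0.20·C.
Candidates are each tier's EOQ (if it falls in that tier) and each price-break quantity.
EOQ at $38.90 = 709.0 (feasible in tier 1): TC = 5,447×$38.90 + (5,447/709.0)×359 + (709.0/2)×0.20×$38.90 = $217,404.38.
EOQ at $34.53 = 752.5 < 1000, so use break Q=1000: TC = 5,447×$34.53 + (5,447/1000.0)×359 + (1000.0/2)×0.20×$34.53 = $193,493.38.
Lowest total cost among the candidates is at Q = 1000.0.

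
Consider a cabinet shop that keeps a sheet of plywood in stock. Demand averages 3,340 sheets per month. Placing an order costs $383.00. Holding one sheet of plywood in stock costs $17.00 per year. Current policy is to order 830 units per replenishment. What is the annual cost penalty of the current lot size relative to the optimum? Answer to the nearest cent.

Annual demand D = 3,340 × 12 = 40,080.
EOQ = √(2DS/H) = √(2 × 40,080 × 383 / 17) ≈ 1343.86.
Cost at Q* = (D/Q*)S + (Q*/2)H = √(2DSH) ≈ $22,845.61.
Cost at Q = 830: (40,080/830)×383 + (830/2)×17 = $18,494.75 + $7,055.00 = $25,549.75.
Excess = $25,549.75 − $22,845.61 = $2,704.14.

Extra cost ≈ $2,704.14 per year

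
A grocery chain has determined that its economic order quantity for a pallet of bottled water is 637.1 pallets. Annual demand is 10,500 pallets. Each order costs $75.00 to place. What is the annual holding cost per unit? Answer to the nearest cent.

The basic EOQ model gives Q* = √(2DS/H); rearrange for the unknown.
From Q* = √(2DS/H): H = 2DS / Q*² = 2 × 10,500 × 75 / 637.1² = 3.8803.

H ≈ $3.88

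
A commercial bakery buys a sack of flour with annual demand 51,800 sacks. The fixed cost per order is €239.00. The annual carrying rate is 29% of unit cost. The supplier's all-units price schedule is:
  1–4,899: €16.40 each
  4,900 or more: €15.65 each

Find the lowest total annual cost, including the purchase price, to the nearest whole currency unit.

TC* ≈ €824,316

Holding cost per unit per year at price C is H = 0.29·C.
Candidates are each tier's EOQ (if it falls in that tier) and each price-break quantity.
EOQ at €16.40 = 2281.7 (feasible in tier 1): TC = 51,800×€16.40 + (51,800/2281.7)×239 + (2281.7/2)×0.29×€16.40 = €860,371.75.
EOQ at €15.65 = 2335.7 < 4900, so use break Q=4900: TC = 51,800×€15.65 + (51,800/4900.0)×239 + (4900.0/2)×0.29×€15.65 = €824,315.90.
Lowest total cost among the candidates is at Q = 4900.0.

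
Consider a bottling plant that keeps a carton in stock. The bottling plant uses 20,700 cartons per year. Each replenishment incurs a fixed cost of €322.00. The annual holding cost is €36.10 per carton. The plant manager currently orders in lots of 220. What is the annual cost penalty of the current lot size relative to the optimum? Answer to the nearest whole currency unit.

EOQ = √(2DS/H) = √(2 × 20,700 × 322 / 36.1) ≈ 607.68.
Cost at Q* = (D/Q*)S + (Q*/2)H = √(2DSH) ≈ €21,937.23.
Cost at Q = 220: (20,700/220)×322 + (220/2)×36.1 = €30,297.27 + €3,971.00 = €34,268.27.
Excess = €34,268.27 − €21,937.23 = €12,331.05.

Extra cost ≈ €12,331 per year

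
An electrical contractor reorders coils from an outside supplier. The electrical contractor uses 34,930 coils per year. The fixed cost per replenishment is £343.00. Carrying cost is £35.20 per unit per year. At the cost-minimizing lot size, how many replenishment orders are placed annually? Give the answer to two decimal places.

The optimal lot size = √(2DS/H) = √(2 × 34,930 × 343 / 35.2) ≈ 825.07.
Orders per year = D / Q* = 34,930 / 825.07 ≈ 42.336.

N ≈ 42.34 orders per year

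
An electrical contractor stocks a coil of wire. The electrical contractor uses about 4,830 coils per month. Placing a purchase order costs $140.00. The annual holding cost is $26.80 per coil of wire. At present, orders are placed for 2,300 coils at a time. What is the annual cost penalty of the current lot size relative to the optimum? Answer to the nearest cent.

Annual demand D = 4,830 × 12 = 57,960.
EOQ = √(2DS/H) = √(2 × 57,960 × 140 / 26.8) ≈ 778.17.
Cost at Q* = (D/Q*)S + (Q*/2)H = √(2DSH) ≈ $20,855.02.
Cost at Q = 2,300: (57,960/2,300)×140 + (2,300/2)×26.8 = $3,528.00 + $30,820.00 = $34,348.00.
Excess = $34,348.00 − $20,855.02 = $13,492.98.

Extra cost ≈ $13,492.98 per year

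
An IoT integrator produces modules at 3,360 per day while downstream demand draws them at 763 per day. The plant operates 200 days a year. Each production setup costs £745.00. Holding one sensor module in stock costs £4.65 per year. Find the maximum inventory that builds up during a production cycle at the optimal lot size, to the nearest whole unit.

Annual demand D = 763 × 200 = 152,600.
Production build-up factor (1 − d/p) = 1 − 763/3,360 = 0.7729.
Q* = √(2DS / (H(1 − d/p))) = √(2 × 152,600 × 745 / (4.65 × 0.7729)).
= √(227,374,000 / 3.5941) ≈ 7953.854.
Maximum inventory = Q*(1 − d/p) = 7953.854 × 0.7729 ≈ 6147.666.

I_max ≈ 6,148 modules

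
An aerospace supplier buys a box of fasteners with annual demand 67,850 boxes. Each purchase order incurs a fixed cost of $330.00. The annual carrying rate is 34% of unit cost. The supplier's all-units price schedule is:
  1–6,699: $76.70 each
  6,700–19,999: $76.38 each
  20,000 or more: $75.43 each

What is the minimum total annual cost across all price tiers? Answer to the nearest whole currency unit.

TC* ≈ $5,238,268

Holding cost per unit per year at price C is H = 0.34·C.
Evaluate total cost at each tier's feasible EOQ or, if the EOQ is below the tier, at the tier's minimum quantity.
EOQ at $76.70 = 1310.4 (feasible in tier 1): TC = 67,850×$76.70 + (67,850/1310.4)×330 + (1310.4/2)×0.34×$76.70 = $5,238,268.07.
EOQ at $76.38 = 1313.2 < 6700, so use break Q=6700: TC = 67,850×$76.38 + (67,850/6700.0)×330 + (6700.0/2)×0.34×$76.38 = $5,272,721.69.
EOQ at $75.43 = 1321.4 < 20000, so use break Q=20000: TC = 67,850×$75.43 + (67,850/20000.0)×330 + (20000.0/2)×0.34×$75.43 = $5,375,507.03.
Lowest total cost among the candidates is at Q = 1310.4.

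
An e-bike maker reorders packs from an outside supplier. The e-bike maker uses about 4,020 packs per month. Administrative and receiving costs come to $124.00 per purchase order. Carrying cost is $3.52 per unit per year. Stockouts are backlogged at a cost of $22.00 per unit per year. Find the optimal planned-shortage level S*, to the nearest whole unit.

Annual demand D = 4,020 × 12 = 48,240.
With planned backorders, Q* = √(2DS/H) · √((H+B)/B).
√(2DS/H) = √(2 × 48,240 × 124 / 3.52) = 1843.564.
√((H+B)/B) = √((3.52+22)/22) = 1.0770.
Q* ≈ 1985.579.
S* = Q* · H/(H+B) = 1985.579 × 3.52/25.52 ≈ 273.873.

S* ≈ 274 packs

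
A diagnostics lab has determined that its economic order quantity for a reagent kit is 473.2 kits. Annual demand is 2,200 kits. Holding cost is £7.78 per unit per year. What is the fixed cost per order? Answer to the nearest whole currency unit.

The basic EOQ model gives Q* = √(2DS/H); rearrange for the unknown.
From Q* = √(2DS/H): S = Q*²H / (2D) = 473.2² × 7.78 / (2 × 2,200) = 395.9282.

S ≈ £396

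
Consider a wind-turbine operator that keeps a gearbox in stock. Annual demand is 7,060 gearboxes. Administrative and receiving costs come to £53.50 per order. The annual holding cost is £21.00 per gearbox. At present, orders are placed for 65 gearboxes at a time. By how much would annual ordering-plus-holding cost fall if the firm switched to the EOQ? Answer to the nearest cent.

EOQ = √(2DS/H) = √(2 × 7,060 × 53.5 / 21) ≈ 189.66.
Cost at Q* = (D/Q*)S + (Q*/2)H = √(2DSH) ≈ £3,982.94.
Cost at Q = 65: (7,060/65)×53.5 + (65/2)×21 = £5,810.92 + £682.50 = £6,493.42.
Excess = £6,493.42 − £3,982.94 = £2,510.48.

Extra cost ≈ £2,510.48 per year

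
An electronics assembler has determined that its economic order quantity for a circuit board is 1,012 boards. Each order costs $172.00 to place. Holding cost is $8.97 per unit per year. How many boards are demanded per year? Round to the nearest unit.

D ≈ 26,705 boards per year

The basic EOQ model gives Q* = √(2DS/H); rearrange for the unknown.
From Q* = √(2DS/H): D = Q*²H / (2S) = 1,012² × 8.97 / (2 × 172) = 26705.150.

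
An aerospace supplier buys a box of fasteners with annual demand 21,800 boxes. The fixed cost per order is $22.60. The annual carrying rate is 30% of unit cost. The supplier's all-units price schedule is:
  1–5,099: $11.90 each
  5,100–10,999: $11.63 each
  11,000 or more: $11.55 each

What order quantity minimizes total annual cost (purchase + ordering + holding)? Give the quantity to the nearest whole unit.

Holding cost per unit per year at price C is H = 0.30·C.
For each price level, check whether its EOQ is feasible; otherwise the best quantity at that price is the breakpoint.
EOQ at $11.90 = 525.4 (feasible in tier 1): TC = 21,800×$11.90 + (21,800/525.4)×22.6 + (525.4/2)×0.30×$11.90 = $261,295.56.
EOQ at $11.63 = 531.4 < 5100, so use break Q=5100: TC = 21,800×$11.63 + (21,800/5100.0)×22.6 + (5100.0/2)×0.30×$11.63 = $262,527.55.
EOQ at $11.55 = 533.3 < 11000, so use break Q=11000: TC = 21,800×$11.55 + (21,800/11000.0)×22.6 + (11000.0/2)×0.30×$11.55 = $270,892.29.
Lowest total cost is $261,295.56 at Q = 525.4.

Q* ≈ 525 boxes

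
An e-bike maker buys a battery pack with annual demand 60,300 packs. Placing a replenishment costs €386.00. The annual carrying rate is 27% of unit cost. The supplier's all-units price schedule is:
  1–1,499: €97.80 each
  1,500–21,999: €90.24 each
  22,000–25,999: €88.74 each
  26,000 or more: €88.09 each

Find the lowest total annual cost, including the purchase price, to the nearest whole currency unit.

TC* ≈ €5,475,263

Holding cost per unit per year at price C is H = 0.27·C.
Evaluate total cost at each tier's feasible EOQ or, if the EOQ is below the tier, at the tier's minimum quantity.
EOQ at €97.80 = 1327.7 (feasible in tier 1): TC = 60,300×€97.80 + (60,300/1327.7)×386 + (1327.7/2)×0.27×€97.80 = €5,932,400.54.
EOQ at €90.24 = 1382.2 < 1500, so use break Q=1500: TC = 60,300×€90.24 + (60,300/1500.0)×386 + (1500.0/2)×0.27×€90.24 = €5,475,262.80.
EOQ at €88.74 = 1393.9 < 22000, so use break Q=22000: TC = 60,300×€88.74 + (60,300/22000.0)×386 + (22000.0/2)×0.27×€88.74 = €5,615,637.79.
EOQ at €88.09 = 1399.0 < 26000, so use break Q=26000: TC = 60,300×€88.09 + (60,300/26000.0)×386 + (26000.0/2)×0.27×€88.09 = €5,621,918.12.
Lowest total cost among the candidates is at Q = 1500.0.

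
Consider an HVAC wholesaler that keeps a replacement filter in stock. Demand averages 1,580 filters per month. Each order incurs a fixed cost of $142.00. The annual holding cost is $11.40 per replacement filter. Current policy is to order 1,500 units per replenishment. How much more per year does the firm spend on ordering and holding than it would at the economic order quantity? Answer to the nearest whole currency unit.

Extra cost ≈ $2,510 per year

Annual demand D = 1,580 × 12 = 18,960.
EOQ = √(2DS/H) = √(2 × 18,960 × 142 / 11.4) ≈ 687.27.
Cost at Q* = (D/Q*)S + (Q*/2)H = √(2DSH) ≈ $7,834.85.
Cost at Q = 1,500: (18,960/1,500)×142 + (1,500/2)×11.4 = $1,794.88 + $8,550.00 = $10,344.88.
Excess = $10,344.88 − $7,834.85 = $2,510.03.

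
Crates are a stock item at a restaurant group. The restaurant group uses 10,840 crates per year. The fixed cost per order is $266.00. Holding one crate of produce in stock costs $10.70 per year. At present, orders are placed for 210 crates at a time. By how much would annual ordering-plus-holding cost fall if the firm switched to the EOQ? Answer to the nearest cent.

Extra cost ≈ $6,998.87 per year

EOQ = √(2DS/H) = √(2 × 10,840 × 266 / 10.7) ≈ 734.14.
Cost at Q* = (D/Q*)S + (Q*/2)H = √(2DSH) ≈ $7,855.29.
Cost at Q = 210: (10,840/210)×266 + (210/2)×10.7 = $13,730.67 + $1,123.50 = $14,854.17.
Excess = $14,854.17 − $7,855.29 = $6,998.87.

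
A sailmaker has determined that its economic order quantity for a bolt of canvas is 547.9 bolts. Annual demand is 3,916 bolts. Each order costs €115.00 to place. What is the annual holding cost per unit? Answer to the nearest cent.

The basic EOQ model gives Q* = √(2DS/H); rearrange for the unknown.
From Q* = √(2DS/H): H = 2DS / Q*² = 2 × 3,916 × 115 / 547.9² = 3.0003.

H ≈ €3.00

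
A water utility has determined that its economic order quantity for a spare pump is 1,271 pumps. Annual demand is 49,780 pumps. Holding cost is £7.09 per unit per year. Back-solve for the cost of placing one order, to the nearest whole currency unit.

S ≈ £115

The basic EOQ model gives Q* = √(2DS/H); rearrange for the unknown.
From Q* = √(2DS/H): S = Q*²H / (2D) = 1,271² × 7.09 / (2 × 49,780) = 115.0409.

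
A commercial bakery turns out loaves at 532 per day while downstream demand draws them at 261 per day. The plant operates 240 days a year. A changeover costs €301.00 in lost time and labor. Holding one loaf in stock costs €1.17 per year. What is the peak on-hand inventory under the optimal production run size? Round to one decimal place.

I_max ≈ 4,051.9 loaves

Annual demand D = 261 × 240 = 62,640.
Production build-up factor (1 − d/p) = 1 − 261/532 = 0.5094.
Q* = √(2DS / (H(1 − d/p))) = √(2 × 62,640 × 301 / (1.17 × 0.5094)).
= √(37,709,280 / 0.596) ≈ 7954.307.
Maximum inventory = Q*(1 − d/p) = 7954.307 × 0.5094 ≈ 4051.912.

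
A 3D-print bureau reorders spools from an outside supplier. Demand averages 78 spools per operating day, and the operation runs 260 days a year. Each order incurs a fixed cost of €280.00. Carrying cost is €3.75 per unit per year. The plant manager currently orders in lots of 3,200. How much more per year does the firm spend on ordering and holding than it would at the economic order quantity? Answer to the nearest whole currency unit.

Extra cost ≈ €1,249 per year

Annual demand D = 78 × 260 = 20,280.
EOQ = √(2DS/H) = √(2 × 20,280 × 280 / 3.75) ≈ 1740.25.
Cost at Q* = (D/Q*)S + (Q*/2)H = √(2DSH) ≈ €6,525.95.
Cost at Q = 3,200: (20,280/3,200)×280 + (3,200/2)×3.75 = €1,774.50 + €6,000.00 = €7,774.50.
Excess = €7,774.50 − €6,525.95 = €1,248.55.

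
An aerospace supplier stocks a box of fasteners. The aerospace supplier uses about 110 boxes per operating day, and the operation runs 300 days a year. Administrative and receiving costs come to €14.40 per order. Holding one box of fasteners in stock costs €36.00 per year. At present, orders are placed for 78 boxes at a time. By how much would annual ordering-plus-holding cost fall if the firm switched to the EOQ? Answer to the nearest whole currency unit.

Extra cost ≈ €1,647 per year

Annual demand D = 110 × 300 = 33,000.
EOQ = √(2DS/H) = √(2 × 33,000 × 14.4 / 36) ≈ 162.48.
Cost at Q* = (D/Q*)S + (Q*/2)H = √(2DSH) ≈ €5,849.31.
Cost at Q = 78: (33,000/78)×14.4 + (78/2)×36 = €6,092.31 + €1,404.00 = €7,496.31.
Excess = €7,496.31 − €5,849.31 = €1,647.00.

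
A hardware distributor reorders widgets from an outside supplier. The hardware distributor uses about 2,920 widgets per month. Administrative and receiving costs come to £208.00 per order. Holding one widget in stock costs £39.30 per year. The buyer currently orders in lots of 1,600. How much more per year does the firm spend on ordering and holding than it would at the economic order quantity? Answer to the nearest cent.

Extra cost ≈ £12,060.67 per year

Annual demand D = 2,920 × 12 = 35,040.
EOQ = √(2DS/H) = √(2 × 35,040 × 208 / 39.3) ≈ 609.02.
Cost at Q* = (D/Q*)S + (Q*/2)H = √(2DSH) ≈ £23,934.53.
Cost at Q = 1,600: (35,040/1,600)×208 + (1,600/2)×39.3 = £4,555.20 + £31,440.00 = £35,995.20.
Excess = £35,995.20 − £23,934.53 = £12,060.67.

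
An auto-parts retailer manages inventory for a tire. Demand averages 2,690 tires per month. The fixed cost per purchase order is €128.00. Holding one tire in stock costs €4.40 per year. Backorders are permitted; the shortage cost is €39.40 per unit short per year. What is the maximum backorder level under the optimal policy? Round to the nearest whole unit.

S* ≈ 145 tires

Annual demand D = 2,690 × 12 = 32,280.
With planned backorders, Q* = √(2DS/H) · √((H+B)/B).
√(2DS/H) = √(2 × 32,280 × 128 / 4.4) = 1370.441.
√((H+B)/B) = √((4.4+39.4)/39.4) = 1.0544.
Q* ≈ 1444.938.
S* = Q* · H/(H+B) = 1444.938 × 4.4/43.8 ≈ 145.154.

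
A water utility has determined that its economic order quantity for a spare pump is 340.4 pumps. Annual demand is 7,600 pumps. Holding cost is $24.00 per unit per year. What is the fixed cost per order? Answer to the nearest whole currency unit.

The basic EOQ model gives Q* = √(2DS/H); rearrange for the unknown.
From Q* = √(2DS/H): S = Q*²H / (2D) = 340.4² × 24 / (2 × 7,600) = 182.9560.

S ≈ $183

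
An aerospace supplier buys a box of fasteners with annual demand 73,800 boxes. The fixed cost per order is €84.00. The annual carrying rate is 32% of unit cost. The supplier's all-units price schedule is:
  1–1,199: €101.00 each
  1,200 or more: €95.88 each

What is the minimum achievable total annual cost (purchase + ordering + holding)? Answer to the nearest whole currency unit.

TC* ≈ €7,099,519

Holding cost per unit per year at price C is H = 0.32·C.
Evaluate total cost at each tier's feasible EOQ or, if the EOQ is below the tier, at the tier's minimum quantity.
EOQ at €101.00 = 619.4 (feasible in tier 1): TC = 73,800×€101.00 + (73,800/619.4)×84 + (619.4/2)×0.32×€101.00 = €7,473,817.90.
EOQ at €95.88 = 635.7 < 1200, so use break Q=1200: TC = 73,800×€95.88 + (73,800/1200.0)×84 + (1200.0/2)×0.32×€95.88 = €7,099,518.96.
Lowest total cost among the candidates is at Q = 1200.0.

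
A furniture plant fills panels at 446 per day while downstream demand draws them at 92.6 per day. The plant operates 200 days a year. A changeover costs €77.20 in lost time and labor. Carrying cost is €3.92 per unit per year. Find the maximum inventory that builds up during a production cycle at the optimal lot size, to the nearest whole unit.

I_max ≈ 760 panels

Annual demand D = 92.6 × 200 = 18,520.
Production build-up factor (1 − d/p) = 1 − 92.6/446 = 0.7924.
Q* = √(2DS / (H(1 − d/p))) = √(2 × 18,520 × 77.2 / (3.92 × 0.7924)).
= √(2,859,488 / 3.1061) ≈ 959.479.
Maximum inventory = Q*(1 − d/p) = 959.479 × 0.7924 ≈ 760.268.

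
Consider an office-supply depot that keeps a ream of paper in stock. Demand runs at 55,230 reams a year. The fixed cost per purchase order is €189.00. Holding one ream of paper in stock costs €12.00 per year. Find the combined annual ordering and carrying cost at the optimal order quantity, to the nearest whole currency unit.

The optimal lot size = √(2DS/H) = √(2 × 55,230 × 189 / 12) ≈ 1318.99.
At Q*, ordering cost (D/Q*)S equals holding cost (Q*/2)H, each = √(DSH/2).
Minimum total = √(2DSH) = √(2 × 55,230 × 189 × 12) ≈ 15827.927.

TC* ≈ €15,828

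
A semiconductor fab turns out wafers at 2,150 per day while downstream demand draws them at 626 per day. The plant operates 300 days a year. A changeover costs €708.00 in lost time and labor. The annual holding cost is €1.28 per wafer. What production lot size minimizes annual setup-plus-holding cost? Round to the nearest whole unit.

Annual demand D = 626 × 300 = 187,800.
Production build-up factor (1 − d/p) = 1 − 626/2,150 = 0.7088.
Q* = √(2DS / (H(1 − d/p))) = √(2 × 187,800 × 708 / (1.28 × 0.7088)).
= √(265,924,800 / 0.9073) ≈ 17119.898.

Q* ≈ 17,120 wafers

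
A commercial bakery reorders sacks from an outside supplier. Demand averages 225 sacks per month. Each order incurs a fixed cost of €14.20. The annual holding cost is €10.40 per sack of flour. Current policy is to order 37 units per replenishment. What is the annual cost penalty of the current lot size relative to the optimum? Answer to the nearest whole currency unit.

Extra cost ≈ €336 per year

Annual demand D = 225 × 12 = 2,700.
EOQ = √(2DS/H) = √(2 × 2,700 × 14.2 / 10.4) ≈ 85.87.
Cost at Q* = (D/Q*)S + (Q*/2)H = √(2DSH) ≈ €893.01.
Cost at Q = 37: (2,700/37)×14.2 + (37/2)×10.4 = €1,036.22 + €192.40 = €1,228.62.
Excess = €1,228.62 − €893.01 = €335.60.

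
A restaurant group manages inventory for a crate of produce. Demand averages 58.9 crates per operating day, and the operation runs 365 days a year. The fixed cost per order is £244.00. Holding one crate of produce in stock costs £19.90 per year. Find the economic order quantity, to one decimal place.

Q* ≈ 726.1 crates

Annual demand D = 58.9 × 365 = 21,498.5.
EOQ = √(2DS / H) = √(2 × 21,498.5 × 244 / 19.9).
= √(10,491,268 / 19.9) = √527,199.397 ≈ 726.085.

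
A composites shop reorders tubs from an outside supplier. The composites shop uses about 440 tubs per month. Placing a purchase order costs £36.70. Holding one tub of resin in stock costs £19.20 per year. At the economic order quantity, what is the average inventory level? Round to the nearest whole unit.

Annual demand D = 440 × 12 = 5,280.
EOQ = √(2DS/H) = √(2 × 5,280 × 36.7 / 19.2) ≈ 142.07.
Average inventory = Q*/2 ≈ 142.07 / 2 = 71.037.

Average inventory ≈ 71 tubs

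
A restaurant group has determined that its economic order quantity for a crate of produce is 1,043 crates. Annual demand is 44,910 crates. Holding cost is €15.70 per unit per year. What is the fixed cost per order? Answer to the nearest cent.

Invert the EOQ relation Q*² = 2DS/H.
From Q* = √(2DS/H): S = Q*²H / (2D) = 1,043² × 15.7 / (2 × 44,910) = 190.1495.

S ≈ €190.15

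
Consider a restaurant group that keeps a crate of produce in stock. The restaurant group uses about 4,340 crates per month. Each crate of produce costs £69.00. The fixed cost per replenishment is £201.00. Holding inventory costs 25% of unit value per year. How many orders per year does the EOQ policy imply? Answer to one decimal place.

N ≈ 47.3 orders per year

Annual demand D = 4,340 × 12 = 52,080.
Holding cost H = 0.25 × £69.00 = £17.2500 per unit per year.
The optimal lot size = √(2DS/H) = √(2 × 52,080 × 201 / 17.25) ≈ 1101.68.
Orders per year = D / Q* = 52,080 / 1101.68 ≈ 47.273.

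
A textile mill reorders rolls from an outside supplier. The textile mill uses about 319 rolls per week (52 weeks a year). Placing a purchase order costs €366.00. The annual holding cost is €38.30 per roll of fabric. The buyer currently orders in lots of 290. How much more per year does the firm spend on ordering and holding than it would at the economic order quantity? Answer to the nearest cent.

Extra cost ≈ €4,923.58 per year

Annual demand D = 319 × 52 = 16,588.
EOQ = √(2DS/H) = √(2 × 16,588 × 366 / 38.3) ≈ 563.06.
Cost at Q* = (D/Q*)S + (Q*/2)H = √(2DSH) ≈ €21,565.12.
Cost at Q = 290: (16,588/290)×366 + (290/2)×38.3 = €20,935.20 + €5,553.50 = €26,488.70.
Excess = €26,488.70 − €21,565.12 = €4,923.58.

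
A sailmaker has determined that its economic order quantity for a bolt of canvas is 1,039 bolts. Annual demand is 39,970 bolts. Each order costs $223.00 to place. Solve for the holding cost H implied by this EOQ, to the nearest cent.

H ≈ $16.51

Squaring Q* = √(2DS/H) gives Q*² = 2DS/H.
From Q* = √(2DS/H): H = 2DS / Q*² = 2 × 39,970 × 223 / 1,039² = 16.5135.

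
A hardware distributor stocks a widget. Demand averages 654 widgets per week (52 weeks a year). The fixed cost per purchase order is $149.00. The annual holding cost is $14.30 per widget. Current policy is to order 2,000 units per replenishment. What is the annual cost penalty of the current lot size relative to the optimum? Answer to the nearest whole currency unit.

Extra cost ≈ $4,795 per year

Annual demand D = 654 × 52 = 34,008.
EOQ = √(2DS/H) = √(2 × 34,008 × 149 / 14.3) ≈ 841.84.
Cost at Q* = (D/Q*)S + (Q*/2)H = √(2DSH) ≈ $12,038.34.
Cost at Q = 2,000: (34,008/2,000)×149 + (2,000/2)×14.3 = $2,533.60 + $14,300.00 = $16,833.60.
Excess = $16,833.60 − $12,038.34 = $4,795.25.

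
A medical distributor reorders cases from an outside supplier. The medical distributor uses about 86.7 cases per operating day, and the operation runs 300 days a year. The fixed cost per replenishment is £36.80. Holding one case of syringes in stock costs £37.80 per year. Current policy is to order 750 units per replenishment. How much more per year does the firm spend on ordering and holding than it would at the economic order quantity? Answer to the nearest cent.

Annual demand D = 86.7 × 300 = 26,010.
EOQ = √(2DS/H) = √(2 × 26,010 × 36.8 / 37.8) ≈ 225.04.
Cost at Q* = (D/Q*)S + (Q*/2)H = √(2DSH) ≈ £8,506.58.
Cost at Q = 750: (26,010/750)×36.8 + (750/2)×37.8 = £1,276.22 + £14,175.00 = £15,451.22.
Excess = £15,451.22 − £8,506.58 = £6,944.64.

Extra cost ≈ £6,944.64 per year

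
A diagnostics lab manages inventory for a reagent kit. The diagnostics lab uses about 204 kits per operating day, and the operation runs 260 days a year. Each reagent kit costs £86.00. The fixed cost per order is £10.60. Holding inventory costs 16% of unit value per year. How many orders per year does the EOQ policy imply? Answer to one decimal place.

N ≈ 185.5 orders per year

Annual demand D = 204 × 260 = 53,040.
Holding cost H = 0.16 × £86.00 = £13.7600 per unit per year.
Q* = √(2DS/H) = √(2 × 53,040 × 10.6 / 13.76) ≈ 285.86.
Orders per year = D / Q* = 53,040 / 285.86 ≈ 185.542.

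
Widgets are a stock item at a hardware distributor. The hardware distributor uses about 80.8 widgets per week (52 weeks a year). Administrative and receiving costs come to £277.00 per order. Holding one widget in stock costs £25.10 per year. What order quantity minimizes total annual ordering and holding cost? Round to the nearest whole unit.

Annual demand D = 80.8 × 52 = 4,201.6.
EOQ = √(2DS / H) = √(2 × 4,201.6 × 277 / 25.1).
= √(2,327,686.4 / 25.1) = √92,736.51 ≈ 304.527.

Q* ≈ 305 widgets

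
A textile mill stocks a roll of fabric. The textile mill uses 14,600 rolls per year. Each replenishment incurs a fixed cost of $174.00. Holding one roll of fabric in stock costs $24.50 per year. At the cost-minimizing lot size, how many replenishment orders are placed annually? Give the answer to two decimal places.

N ≈ 32.06 orders per year

Q* = √(2DS/H) = √(2 × 14,600 × 174 / 24.5) ≈ 455.39.
Orders per year = D / Q* = 14,600 / 455.39 ≈ 32.060.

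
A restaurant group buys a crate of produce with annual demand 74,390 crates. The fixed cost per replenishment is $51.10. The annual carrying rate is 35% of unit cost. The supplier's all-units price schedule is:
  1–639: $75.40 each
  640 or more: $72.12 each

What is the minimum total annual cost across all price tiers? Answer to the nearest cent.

TC* ≈ $5,379,023.82

Holding cost per unit per year at price C is H = 0.35·C.
Evaluate total cost at each tier's feasible EOQ or, if the EOQ is below the tier, at the tier's minimum quantity.
EOQ at $75.40 = 536.7 (feasible in tier 1): TC = 74,390×$75.40 + (74,390/536.7)×51.1 + (536.7/2)×0.35×$75.40 = $5,623,170.54.
EOQ at $72.12 = 548.8 < 640, so use break Q=640: TC = 74,390×$72.12 + (74,390/640.0)×51.1 + (640.0/2)×0.35×$72.12 = $5,379,023.82.
Lowest total cost among the candidates is at Q = 640.0.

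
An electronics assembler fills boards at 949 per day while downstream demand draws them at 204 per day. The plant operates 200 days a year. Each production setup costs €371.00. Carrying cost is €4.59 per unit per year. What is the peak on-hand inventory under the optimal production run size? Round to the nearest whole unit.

Annual demand D = 204 × 200 = 40,800.
Production build-up factor (1 − d/p) = 1 − 204/949 = 0.7850.
Q* = √(2DS / (H(1 − d/p))) = √(2 × 40,800 × 371 / (4.59 × 0.7850)).
= √(30,273,600 / 3.6033) ≈ 2898.549.
Maximum inventory = Q*(1 − d/p) = 2898.549 × 0.7850 ≈ 2275.468.

I_max ≈ 2,275 boards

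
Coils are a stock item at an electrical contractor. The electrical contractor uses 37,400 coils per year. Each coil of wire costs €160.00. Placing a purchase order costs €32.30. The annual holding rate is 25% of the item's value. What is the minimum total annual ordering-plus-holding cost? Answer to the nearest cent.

Holding cost H = 0.25 × €160.00 = €40.0000 per unit per year.
Q* = √(2DS/H) = √(2 × 37,400 × 32.3 / 40) ≈ 245.77.
At the optimum the two cost components are equal, so total cost = 2·(Q*/2)H = Q*·H.
Minimum total = √(2DSH) = √(2 × 37,400 × 32.3 × 40) ≈ 9830.646.

TC* ≈ €9,830.65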